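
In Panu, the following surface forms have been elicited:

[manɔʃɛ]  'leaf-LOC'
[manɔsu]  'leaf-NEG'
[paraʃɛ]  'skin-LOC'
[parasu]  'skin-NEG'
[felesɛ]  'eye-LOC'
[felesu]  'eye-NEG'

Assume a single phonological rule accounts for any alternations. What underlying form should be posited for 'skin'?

/paraʃ/

In [paraʃɛ] and [parasu] the final segment of 'skin' alternates: [ʃ] ~ [s].
The stem 'eye' ([felesɛ], [felesu]) shows [s] unchanged in both environments, so [s] cannot be basic with [ʃ] derived before the LOC suffix.
The underlying segment must be /ʃ/; palato-alveolar /ʃ/ becomes [s] when no front vowel follows, yielding [s] there.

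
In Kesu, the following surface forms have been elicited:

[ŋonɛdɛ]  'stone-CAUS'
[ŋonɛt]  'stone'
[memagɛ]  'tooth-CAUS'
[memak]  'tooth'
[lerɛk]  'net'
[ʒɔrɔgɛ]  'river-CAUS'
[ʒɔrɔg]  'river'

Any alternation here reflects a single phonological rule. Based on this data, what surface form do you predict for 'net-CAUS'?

The root 'tooth' surfaces as [memagɛ] and [memak], with a stem-final [g] ~ [k] alternation.
If /g/ were underlying and a rule turned it into [k] in isolation, 'river' would also alternate; but it has [g] in both [ʒɔrɔgɛ] and [ʒɔrɔg].
The alternation reflects intervocalic voicing: voiceless stops become voiced between vowels. /k/ is underlying.
From [lerɛk] the stem 'net' is /lerɛk/; between vowels this yields [lerɛgɛ].

[lerɛgɛ]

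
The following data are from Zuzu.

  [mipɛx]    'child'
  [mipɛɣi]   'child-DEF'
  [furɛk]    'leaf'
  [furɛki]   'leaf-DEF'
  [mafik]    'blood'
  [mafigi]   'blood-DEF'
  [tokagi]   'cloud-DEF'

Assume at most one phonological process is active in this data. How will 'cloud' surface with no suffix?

'blood' shows [k] ~ [g] at the end of the stem ([mafik] vs [mafigi]).
If /k/ were underlying and a rule turned it into [g] before the DEF suffix, 'leaf' would also alternate; but it has [k] in both [furɛk] and [furɛki].
The alternation reflects word-final obstruent devoicing: voiced obstruents become voiceless word-finally. /g/ is underlying.
The one attested form of 'cloud', [tokagi], shows underlying /tokag/. Applying the same rule word-finally gives [tokak].

[tokak]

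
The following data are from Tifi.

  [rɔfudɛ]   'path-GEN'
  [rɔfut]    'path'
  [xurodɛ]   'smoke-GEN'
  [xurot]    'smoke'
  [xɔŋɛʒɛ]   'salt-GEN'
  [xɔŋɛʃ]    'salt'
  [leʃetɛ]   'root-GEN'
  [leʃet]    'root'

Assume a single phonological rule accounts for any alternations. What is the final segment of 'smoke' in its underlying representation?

/d/

'smoke' shows [d] ~ [t] at the end of the stem ([xurodɛ] vs [xurot]).
If /t/ were underlying and a rule turned it into [d] before the GEN suffix, 'root' would also alternate; but it has [t] in both [leʃetɛ] and [leʃet].
The alternation reflects word-final obstruent devoicing: voiced obstruents become voiceless word-finally. /d/ is underlying.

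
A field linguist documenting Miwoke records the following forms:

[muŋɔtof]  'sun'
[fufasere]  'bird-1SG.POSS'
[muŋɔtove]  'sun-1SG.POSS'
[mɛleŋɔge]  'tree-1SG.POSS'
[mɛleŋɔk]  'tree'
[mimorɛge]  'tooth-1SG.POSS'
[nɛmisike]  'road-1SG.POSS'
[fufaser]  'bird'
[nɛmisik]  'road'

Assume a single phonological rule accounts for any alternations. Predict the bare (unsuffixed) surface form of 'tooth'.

[mimorɛk]

'tree' shows [k] ~ [g] at the end of the stem ([mɛleŋɔk] vs [mɛleŋɔge]).
If /k/ were underlying and a rule turned it into [g] before the 1SG.POSS suffix, 'road' would also alternate; but it has [k] in both [nɛmisik] and [nɛmisike].
So /g/ is underlying, and a rule of word-final obstruent devoicing — voiced obstruents become voiceless word-finally — gives [k].
The one attested form of 'tooth', [mimorɛge], shows underlying /mimorɛg/. Applying the same rule word-finally gives [mimorɛk].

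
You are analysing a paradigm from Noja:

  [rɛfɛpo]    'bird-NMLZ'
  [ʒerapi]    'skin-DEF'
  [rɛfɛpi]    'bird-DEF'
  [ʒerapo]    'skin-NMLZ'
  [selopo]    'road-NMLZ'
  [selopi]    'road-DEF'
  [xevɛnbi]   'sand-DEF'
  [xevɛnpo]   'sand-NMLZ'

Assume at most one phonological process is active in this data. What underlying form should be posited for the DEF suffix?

/-bi/

The DEF morpheme has two allomorphs, [-bi] and [-pi].
By contrast the NMLZ suffix keeps its initial [p] throughout — that segment must be underlying.
The DEF suffix is therefore /-bi/ underlyingly, with post-vocalic devoicing: voiced stops become voiceless after a vowel.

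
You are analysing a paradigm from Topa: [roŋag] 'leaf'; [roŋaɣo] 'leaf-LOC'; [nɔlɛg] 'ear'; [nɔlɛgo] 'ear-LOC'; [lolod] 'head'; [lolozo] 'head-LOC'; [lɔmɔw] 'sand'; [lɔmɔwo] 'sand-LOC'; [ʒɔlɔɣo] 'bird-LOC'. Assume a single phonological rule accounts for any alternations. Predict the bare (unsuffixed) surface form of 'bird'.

[ʒɔlɔg]

'leaf' shows [g] ~ [ɣ] at the end of the stem ([roŋag] vs [roŋaɣo]).
Compare 'ear', with invariant [g] in [nɔlɛg] and [nɔlɛgo]: an analysis with underlying /g/ and a rule producing [ɣ] before the LOC suffix would wrongly predict alternation here too.
So /ɣ/ is underlying, and a rule of word-final hardening — voiced fricatives become stops word-finally — gives [g].
From [ʒɔlɔɣo] the stem 'bird' is /ʒɔlɔɣ/; word-finally this yields [ʒɔlɔg].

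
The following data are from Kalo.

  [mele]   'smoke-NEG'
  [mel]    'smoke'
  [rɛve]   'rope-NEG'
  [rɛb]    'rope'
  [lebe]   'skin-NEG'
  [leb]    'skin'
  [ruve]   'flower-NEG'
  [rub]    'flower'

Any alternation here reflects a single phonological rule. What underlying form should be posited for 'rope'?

/rɛv/

'rope' shows [v] ~ [b] at the end of the stem ([rɛve] vs [rɛb]).
If /b/ were underlying and a rule turned it into [v] before the NEG suffix, 'skin' would also alternate; but it has [b] in both [lebe] and [leb].
So /v/ is underlying, and a rule of word-final hardening — voiced fricatives become stops word-finally — gives [b].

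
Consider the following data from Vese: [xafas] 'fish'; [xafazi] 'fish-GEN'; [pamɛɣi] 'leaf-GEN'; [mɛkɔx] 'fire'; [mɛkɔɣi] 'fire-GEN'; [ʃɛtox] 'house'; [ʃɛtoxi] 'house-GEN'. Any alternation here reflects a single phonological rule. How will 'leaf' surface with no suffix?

The root 'fire' surfaces as [mɛkɔx] and [mɛkɔɣi], with a stem-final [x] ~ [ɣ] alternation.
But 'house' keeps [x] in both environments ([ʃɛtox], [ʃɛtoxi]), so there is no rule changing /x/ to [ɣ] before the GEN suffix.
The underlying segment must be /ɣ/; voiced obstruents become voiceless word-finally, yielding [x] there.
From [pamɛɣi] the stem 'leaf' is /pamɛɣ/; word-finally this yields [pamɛx].

[pamɛx]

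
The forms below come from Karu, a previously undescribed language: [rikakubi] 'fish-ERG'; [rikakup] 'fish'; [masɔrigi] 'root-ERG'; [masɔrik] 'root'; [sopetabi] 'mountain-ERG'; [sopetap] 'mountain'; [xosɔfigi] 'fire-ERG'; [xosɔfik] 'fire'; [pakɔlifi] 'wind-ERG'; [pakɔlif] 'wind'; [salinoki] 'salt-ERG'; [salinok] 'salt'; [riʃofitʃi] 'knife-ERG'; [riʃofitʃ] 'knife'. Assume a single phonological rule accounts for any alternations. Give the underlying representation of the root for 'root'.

The stem for 'root' ends in [g] in [masɔrigi] but [k] in [masɔrik].
Compare 'salt', with invariant [k] in [salinoki] and [salinok]: an analysis with underlying /k/ and a rule producing [g] before the ERG suffix would wrongly predict alternation here too.
The underlying segment must be /g/; voiced obstruents become voiceless word-finally, yielding [k] there.
So 'root' = /masɔrig/.

/masɔrig/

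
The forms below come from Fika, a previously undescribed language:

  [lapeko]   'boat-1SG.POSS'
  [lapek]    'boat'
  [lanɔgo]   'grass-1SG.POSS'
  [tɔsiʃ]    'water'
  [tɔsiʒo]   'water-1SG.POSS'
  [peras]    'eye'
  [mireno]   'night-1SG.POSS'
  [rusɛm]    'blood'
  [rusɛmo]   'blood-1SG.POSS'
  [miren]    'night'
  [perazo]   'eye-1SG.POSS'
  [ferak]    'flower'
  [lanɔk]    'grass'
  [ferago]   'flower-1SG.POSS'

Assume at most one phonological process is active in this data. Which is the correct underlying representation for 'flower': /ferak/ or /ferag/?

'flower' shows [g] ~ [k] at the end of the stem ([ferago] vs [ferak]).
The stem 'boat' ([lapeko], [lapek]) shows [k] unchanged in both environments, so [k] cannot be basic with [g] derived before the 1SG.POSS suffix.
The underlying segment must be /g/; voiced obstruents become voiceless word-finally, yielding [k] there.

/ferag/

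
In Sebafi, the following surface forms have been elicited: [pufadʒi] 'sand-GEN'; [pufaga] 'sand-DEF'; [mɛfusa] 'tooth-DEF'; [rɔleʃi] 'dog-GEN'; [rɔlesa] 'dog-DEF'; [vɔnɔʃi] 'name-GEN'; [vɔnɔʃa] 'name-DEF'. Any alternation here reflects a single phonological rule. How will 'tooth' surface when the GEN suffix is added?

The root 'dog' surfaces as [rɔleʃi] and [rɔlesa], with a stem-final [ʃ] ~ [s] alternation.
But 'name' keeps [ʃ] in both environments ([vɔnɔʃi], [vɔnɔʃa]), so there is no rule changing /ʃ/ to [s] before the DEF suffix.
The alternation reflects palatalization before a front vowel: /g/ and /s/ become palato-alveolar [dʒ] and [ʃ] before a front vowel. /s/ is underlying.
The one attested form of 'tooth', [mɛfusa], shows underlying /mɛfus/. Applying the same rule before a front vowel gives [mɛfuʃi].

[mɛfuʃi]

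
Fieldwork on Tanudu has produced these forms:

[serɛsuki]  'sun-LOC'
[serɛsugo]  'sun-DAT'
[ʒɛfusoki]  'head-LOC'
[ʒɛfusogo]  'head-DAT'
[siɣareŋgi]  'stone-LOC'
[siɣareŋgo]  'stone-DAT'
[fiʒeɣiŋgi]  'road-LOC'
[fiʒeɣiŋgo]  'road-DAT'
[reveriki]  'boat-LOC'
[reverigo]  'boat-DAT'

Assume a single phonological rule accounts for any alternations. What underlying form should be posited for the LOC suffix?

/-ki/

The LOC morpheme has two allomorphs, [-gi] and [-ki].
By contrast the DAT suffix keeps its initial [g] throughout — that segment must be underlying.
The LOC suffix is therefore /-ki/ underlyingly, with post-nasal voicing: voiceless stops become voiced after a nasal.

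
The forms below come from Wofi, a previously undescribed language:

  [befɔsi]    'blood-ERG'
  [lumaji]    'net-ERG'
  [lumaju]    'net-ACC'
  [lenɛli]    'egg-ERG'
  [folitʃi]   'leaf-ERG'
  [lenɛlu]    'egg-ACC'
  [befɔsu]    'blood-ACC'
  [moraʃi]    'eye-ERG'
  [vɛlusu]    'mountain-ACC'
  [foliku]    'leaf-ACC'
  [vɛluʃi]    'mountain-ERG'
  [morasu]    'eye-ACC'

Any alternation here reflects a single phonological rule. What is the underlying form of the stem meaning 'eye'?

/moraʃ/

The root 'eye' surfaces as [morasu] and [moraʃi], with a stem-final [s] ~ [ʃ] alternation.
The stem 'blood' ([befɔsu], [befɔsi]) shows [s] unchanged in both environments, so [s] cannot be basic with [ʃ] derived before the ERG suffix.
The underlying segment must be /ʃ/; palato-alveolar /tʃ/ and /ʃ/ become [k] and [s] when no front vowel follows, yielding [s] there.
Hence 'eye' is /moraʃ/ underlyingly.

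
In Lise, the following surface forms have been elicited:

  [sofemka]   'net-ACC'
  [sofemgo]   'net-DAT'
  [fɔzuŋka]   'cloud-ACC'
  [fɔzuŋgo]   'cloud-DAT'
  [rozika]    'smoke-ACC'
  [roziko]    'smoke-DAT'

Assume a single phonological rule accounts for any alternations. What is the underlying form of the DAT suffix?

The DAT morpheme has two allomorphs, [-go] and [-ko].
The ACC suffix, which begins with [k], is invariant after every stem; so [k] is not altered by any rule here.
So the underlying form is /-go/, and voiced stops become voiceless after a vowel.

/-go/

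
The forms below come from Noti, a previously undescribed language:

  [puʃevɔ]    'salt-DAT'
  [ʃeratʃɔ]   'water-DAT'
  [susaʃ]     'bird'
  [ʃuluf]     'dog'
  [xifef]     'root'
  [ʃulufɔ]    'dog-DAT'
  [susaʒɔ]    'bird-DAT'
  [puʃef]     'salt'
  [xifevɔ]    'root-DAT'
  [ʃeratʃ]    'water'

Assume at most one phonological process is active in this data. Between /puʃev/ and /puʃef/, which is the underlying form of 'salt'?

In [puʃef] and [puʃevɔ] the final segment of 'salt' alternates: [f] ~ [v].
Compare 'dog', with invariant [f] in [ʃuluf] and [ʃulufɔ]: an analysis with underlying /f/ and a rule producing [v] before the DAT suffix would wrongly predict alternation here too.
So /v/ is underlying, and a rule of word-final obstruent devoicing — voiced obstruents become voiceless word-finally — gives [f].

/puʃev/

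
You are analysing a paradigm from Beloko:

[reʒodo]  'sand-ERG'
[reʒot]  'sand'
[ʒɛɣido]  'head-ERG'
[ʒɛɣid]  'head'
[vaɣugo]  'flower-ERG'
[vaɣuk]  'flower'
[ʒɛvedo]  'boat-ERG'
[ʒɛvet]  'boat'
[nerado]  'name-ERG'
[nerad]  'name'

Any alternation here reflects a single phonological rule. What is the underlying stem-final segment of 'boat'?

/t/

The stem for 'boat' ends in [d] in [ʒɛvedo] but [t] in [ʒɛvet].
The stem 'head' ([ʒɛɣido], [ʒɛɣid]) shows [d] unchanged in both environments, so [d] cannot be basic with [t] derived in isolation.
The underlying segment must be /t/; voiceless stops become voiced between vowels, yielding [d] there.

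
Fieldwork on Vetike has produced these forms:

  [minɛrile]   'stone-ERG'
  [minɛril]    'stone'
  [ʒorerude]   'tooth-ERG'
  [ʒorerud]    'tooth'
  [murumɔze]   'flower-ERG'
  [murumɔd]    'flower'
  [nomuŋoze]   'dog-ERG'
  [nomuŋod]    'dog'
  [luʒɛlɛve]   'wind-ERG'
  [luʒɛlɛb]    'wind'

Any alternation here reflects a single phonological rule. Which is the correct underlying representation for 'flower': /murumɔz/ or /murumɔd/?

/murumɔz/

The root 'flower' surfaces as [murumɔze] and [murumɔd], with a stem-final [z] ~ [d] alternation.
Compare 'tooth', with invariant [d] in [ʒorerude] and [ʒorerud]: an analysis with underlying /d/ and a rule producing [z] before the ERG suffix would wrongly predict alternation here too.
The underlying segment must be /z/; voiced fricatives become stops word-finally, yielding [d] there.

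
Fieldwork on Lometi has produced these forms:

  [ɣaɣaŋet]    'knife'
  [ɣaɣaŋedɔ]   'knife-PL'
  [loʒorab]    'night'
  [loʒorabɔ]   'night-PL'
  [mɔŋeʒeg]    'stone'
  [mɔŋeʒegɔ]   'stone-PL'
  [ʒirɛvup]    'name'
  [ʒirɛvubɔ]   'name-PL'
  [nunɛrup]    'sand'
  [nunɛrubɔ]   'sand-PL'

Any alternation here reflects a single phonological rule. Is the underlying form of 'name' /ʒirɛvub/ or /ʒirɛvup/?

The stem for 'name' ends in [p] in [ʒirɛvup] but [b] in [ʒirɛvubɔ].
Compare 'night', with invariant [b] in [loʒorab] and [loʒorabɔ]: an analysis with underlying /b/ and a rule producing [p] in isolation would wrongly predict alternation here too.
The alternation reflects intervocalic voicing: voiceless stops become voiced between vowels. /p/ is underlying.

/ʒirɛvup/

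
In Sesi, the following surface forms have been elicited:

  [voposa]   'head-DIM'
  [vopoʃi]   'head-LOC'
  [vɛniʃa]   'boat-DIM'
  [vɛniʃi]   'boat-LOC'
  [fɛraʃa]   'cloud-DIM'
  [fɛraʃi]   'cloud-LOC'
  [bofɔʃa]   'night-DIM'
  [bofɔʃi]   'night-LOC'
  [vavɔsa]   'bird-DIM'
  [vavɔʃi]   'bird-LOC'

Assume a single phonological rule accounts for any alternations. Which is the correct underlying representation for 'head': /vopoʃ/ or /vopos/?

In [voposa] and [vopoʃi] the final segment of 'head' alternates: [s] ~ [ʃ].
Compare 'night', with invariant [ʃ] in [bofɔʃa] and [bofɔʃi]: an analysis with underlying /ʃ/ and a rule producing [s] before the DIM suffix would wrongly predict alternation here too.
So /s/ is underlying, and a rule of palatalization before a front vowel — /s/ becomes palato-alveolar [ʃ] before a front vowel — gives [ʃ].

/vopos/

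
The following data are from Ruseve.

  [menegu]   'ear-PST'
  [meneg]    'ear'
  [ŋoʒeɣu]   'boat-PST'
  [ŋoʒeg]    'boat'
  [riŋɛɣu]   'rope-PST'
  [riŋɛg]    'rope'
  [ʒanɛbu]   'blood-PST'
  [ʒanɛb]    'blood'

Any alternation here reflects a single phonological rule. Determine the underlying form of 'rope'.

'rope' shows [ɣ] ~ [g] at the end of the stem ([riŋɛɣu] vs [riŋɛg]).
The stem 'ear' ([menegu], [meneg]) shows [g] unchanged in both environments, so [g] cannot be basic with [ɣ] derived before the PST suffix.
Therefore /ɣ/ is basic and [g] is derived by word-final hardening (voiced fricatives become stops word-finally).
The underlying form of 'rope' is therefore /riŋɛɣ/.

/riŋɛɣ/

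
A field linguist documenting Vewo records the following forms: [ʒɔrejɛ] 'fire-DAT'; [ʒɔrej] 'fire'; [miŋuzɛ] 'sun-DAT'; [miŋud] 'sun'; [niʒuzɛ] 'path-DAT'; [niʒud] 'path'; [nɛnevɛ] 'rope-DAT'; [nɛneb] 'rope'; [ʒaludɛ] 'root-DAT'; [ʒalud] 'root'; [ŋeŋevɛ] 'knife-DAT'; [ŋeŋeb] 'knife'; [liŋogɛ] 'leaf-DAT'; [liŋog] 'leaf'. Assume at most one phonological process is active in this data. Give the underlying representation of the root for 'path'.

/niʒuz/

In [niʒuzɛ] and [niʒud] the final segment of 'path' alternates: [z] ~ [d].
The stem 'root' ([ʒaludɛ], [ʒalud]) shows [d] unchanged in both environments, so [d] cannot be basic with [z] derived before the DAT suffix.
Therefore /z/ is basic and [d] is derived by word-final hardening (voiced fricatives become stops word-finally).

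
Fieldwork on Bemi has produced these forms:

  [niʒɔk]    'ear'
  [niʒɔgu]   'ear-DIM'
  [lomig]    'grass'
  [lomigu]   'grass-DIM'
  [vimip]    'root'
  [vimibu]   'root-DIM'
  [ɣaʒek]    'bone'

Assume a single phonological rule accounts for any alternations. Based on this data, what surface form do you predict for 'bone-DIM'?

'ear' shows [k] ~ [g] at the end of the stem ([niʒɔk] vs [niʒɔgu]).
If /g/ were underlying and a rule turned it into [k] in isolation, 'grass' would also alternate; but it has [g] in both [lomig] and [lomigu].
So /k/ is underlying, and a rule of intervocalic voicing — voiceless stops become voiced between vowels — gives [g].
From [ɣaʒek] the stem 'bone' is /ɣaʒek/; between vowels this yields [ɣaʒegu].

[ɣaʒegu]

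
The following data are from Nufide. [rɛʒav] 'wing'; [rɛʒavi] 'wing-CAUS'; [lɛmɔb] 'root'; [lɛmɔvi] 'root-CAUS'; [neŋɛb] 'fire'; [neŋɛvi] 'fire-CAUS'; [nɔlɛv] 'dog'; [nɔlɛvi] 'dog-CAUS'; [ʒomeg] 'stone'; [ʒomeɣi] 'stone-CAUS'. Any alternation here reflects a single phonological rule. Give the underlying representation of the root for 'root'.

/lɛmɔb/

'root' shows [b] ~ [v] at the end of the stem ([lɛmɔb] vs [lɛmɔvi]).
If /v/ were underlying and a rule turned it into [b] in isolation, 'wing' would also alternate; but it has [v] in both [rɛʒav] and [rɛʒavi].
Therefore /b/ is basic and [v] is derived by intervocalic spirantization (voiced stops become fricatives between vowels).
Hence 'root' is /lɛmɔb/ underlyingly.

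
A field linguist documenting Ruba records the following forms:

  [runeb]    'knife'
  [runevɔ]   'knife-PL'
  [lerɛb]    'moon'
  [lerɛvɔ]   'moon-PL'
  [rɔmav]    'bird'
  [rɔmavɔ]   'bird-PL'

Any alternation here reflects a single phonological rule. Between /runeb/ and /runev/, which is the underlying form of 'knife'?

/runeb/

In [runeb] and [runevɔ] the final segment of 'knife' alternates: [b] ~ [v].
But 'bird' keeps [v] in both environments ([rɔmav], [rɔmavɔ]), so there is no rule changing /v/ to [b] in isolation.
Therefore /b/ is basic and [v] is derived by intervocalic spirantization (voiced stops become fricatives between vowels).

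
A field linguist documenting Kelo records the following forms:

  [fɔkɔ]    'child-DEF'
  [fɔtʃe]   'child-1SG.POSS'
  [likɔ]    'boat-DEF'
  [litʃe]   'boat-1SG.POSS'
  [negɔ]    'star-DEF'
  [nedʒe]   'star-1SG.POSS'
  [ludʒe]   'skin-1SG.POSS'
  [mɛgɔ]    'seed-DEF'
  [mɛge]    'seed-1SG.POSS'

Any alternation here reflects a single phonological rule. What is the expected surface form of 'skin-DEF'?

[lugɔ]

The root 'star' surfaces as [negɔ] and [nedʒe], with a stem-final [g] ~ [dʒ] alternation.
If /g/ were underlying and a rule turned it into [dʒ] before the 1SG.POSS suffix, 'seed' would also alternate; but it has [g] in both [mɛgɔ] and [mɛge].
Therefore /dʒ/ is basic and [g] is derived by depalatalization (palato-alveolar /tʃ/ and /dʒ/ become [k] and [g] when no front vowel follows).
From [ludʒe] the stem 'skin' is /ludʒ/; when no front vowel follows this yields [lugɔ].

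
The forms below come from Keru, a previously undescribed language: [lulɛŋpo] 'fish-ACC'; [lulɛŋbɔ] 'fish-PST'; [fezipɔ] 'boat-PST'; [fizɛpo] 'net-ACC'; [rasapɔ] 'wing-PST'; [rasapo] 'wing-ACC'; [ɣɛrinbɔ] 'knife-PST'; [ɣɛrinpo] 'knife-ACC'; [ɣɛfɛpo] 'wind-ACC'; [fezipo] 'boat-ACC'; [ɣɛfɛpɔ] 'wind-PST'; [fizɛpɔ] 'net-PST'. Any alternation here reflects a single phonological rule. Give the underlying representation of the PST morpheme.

/-bɔ/

The PST morpheme has two allomorphs, [-bɔ] and [-pɔ].
By contrast the ACC suffix keeps its initial [p] throughout — that segment must be underlying.
So the underlying form is /-bɔ/, and voiced stops become voiceless after a vowel.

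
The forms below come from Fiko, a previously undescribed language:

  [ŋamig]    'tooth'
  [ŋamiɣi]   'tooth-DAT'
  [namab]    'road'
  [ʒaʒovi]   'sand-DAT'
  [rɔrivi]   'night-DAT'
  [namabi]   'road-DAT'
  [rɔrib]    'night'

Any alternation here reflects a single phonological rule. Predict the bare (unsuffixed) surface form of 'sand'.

The stem for 'night' ends in [b] in [rɔrib] but [v] in [rɔrivi].
But 'road' keeps [b] in both environments ([namab], [namabi]), so there is no rule changing /b/ to [v] before the DAT suffix.
The alternation reflects word-final hardening: voiced fricatives become stops word-finally. /v/ is underlying.
The one attested form of 'sand', [ʒaʒovi], shows underlying /ʒaʒov/. Applying the same rule word-finally gives [ʒaʒob].

[ʒaʒob]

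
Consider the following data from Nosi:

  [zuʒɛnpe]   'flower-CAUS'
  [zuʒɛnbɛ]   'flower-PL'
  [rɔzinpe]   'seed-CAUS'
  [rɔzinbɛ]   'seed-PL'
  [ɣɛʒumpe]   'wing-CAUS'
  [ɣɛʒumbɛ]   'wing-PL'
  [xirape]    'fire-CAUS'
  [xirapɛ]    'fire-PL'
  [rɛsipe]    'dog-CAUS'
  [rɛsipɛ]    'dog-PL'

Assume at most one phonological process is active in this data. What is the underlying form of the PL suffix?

The PL suffix surfaces as [-bɛ] and [-pɛ], depending on the final segment of the stem.
By contrast the CAUS suffix keeps its initial [p] throughout — that segment must be underlying.
So the underlying form is /-bɛ/, and voiced stops become voiceless after a vowel.

/-bɛ/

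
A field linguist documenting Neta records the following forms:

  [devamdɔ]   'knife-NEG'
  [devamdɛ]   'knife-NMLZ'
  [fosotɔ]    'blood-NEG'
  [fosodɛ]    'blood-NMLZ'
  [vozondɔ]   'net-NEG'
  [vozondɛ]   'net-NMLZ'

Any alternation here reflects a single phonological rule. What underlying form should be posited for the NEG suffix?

The NEG morpheme has two allomorphs, [-dɔ] and [-tɔ].
By contrast the NMLZ suffix keeps its initial [d] throughout — that segment must be underlying.
The NEG suffix is therefore /-tɔ/ underlyingly, with post-nasal voicing: voiceless stops become voiced after a nasal.

/-tɔ/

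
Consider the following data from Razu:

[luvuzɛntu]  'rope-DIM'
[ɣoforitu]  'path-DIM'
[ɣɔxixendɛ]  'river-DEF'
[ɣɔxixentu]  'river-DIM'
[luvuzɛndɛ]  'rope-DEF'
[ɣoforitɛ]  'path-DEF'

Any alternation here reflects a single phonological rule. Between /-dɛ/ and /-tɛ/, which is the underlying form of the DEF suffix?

The DEF suffix surfaces as [-dɛ] and [-tɛ], depending on the final segment of the stem.
By contrast the DIM suffix keeps its initial [t] throughout — that segment must be underlying.
The DEF suffix is therefore /-dɛ/ underlyingly, with post-vocalic devoicing: voiced stops become voiceless after a vowel.

/-dɛ/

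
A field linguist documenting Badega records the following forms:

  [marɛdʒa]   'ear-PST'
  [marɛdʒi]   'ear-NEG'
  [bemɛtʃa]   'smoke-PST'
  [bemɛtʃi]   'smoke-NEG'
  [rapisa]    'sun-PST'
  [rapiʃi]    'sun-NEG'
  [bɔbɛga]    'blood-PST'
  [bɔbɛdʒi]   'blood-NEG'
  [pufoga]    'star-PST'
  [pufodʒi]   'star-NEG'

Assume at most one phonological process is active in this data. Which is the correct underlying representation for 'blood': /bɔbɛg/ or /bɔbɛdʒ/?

/bɔbɛg/

The root 'blood' surfaces as [bɔbɛga] and [bɔbɛdʒi], with a stem-final [g] ~ [dʒ] alternation.
But 'ear' keeps [dʒ] in both environments ([marɛdʒa], [marɛdʒi]), so there is no rule changing /dʒ/ to [g] before the PST suffix.
Therefore /g/ is basic and [dʒ] is derived by palatalization before a front vowel (/g/ and /s/ become palato-alveolar [dʒ] and [ʃ] before a front vowel).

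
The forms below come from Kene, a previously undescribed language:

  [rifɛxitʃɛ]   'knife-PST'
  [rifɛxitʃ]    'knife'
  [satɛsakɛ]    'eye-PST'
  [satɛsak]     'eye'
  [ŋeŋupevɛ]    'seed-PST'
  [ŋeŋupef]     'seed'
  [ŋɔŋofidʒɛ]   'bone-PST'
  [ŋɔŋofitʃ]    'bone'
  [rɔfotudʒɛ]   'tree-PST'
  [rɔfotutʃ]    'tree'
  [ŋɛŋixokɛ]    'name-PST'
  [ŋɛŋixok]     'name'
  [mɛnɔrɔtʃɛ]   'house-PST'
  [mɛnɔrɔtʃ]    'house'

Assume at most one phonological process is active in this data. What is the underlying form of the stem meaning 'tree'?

The root 'tree' surfaces as [rɔfotudʒɛ] and [rɔfotutʃ], with a stem-final [dʒ] ~ [tʃ] alternation.
If /tʃ/ were underlying and a rule turned it into [dʒ] before the PST suffix, 'house' would also alternate; but it has [tʃ] in both [mɛnɔrɔtʃɛ] and [mɛnɔrɔtʃ].
Therefore /dʒ/ is basic and [tʃ] is derived by word-final obstruent devoicing (voiced obstruents become voiceless word-finally).
The underlying form of 'tree' is therefore /rɔfotudʒ/.

/rɔfotudʒ/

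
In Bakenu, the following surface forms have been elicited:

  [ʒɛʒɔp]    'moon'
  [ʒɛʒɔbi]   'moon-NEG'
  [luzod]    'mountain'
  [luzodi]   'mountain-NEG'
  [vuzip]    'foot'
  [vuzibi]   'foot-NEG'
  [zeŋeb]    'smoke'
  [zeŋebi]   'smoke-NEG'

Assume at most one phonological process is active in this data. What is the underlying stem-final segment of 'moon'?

In [ʒɛʒɔp] and [ʒɛʒɔbi] the final segment of 'moon' alternates: [p] ~ [b].
If /b/ were underlying and a rule turned it into [p] in isolation, 'smoke' would also alternate; but it has [b] in both [zeŋeb] and [zeŋebi].
The alternation reflects intervocalic voicing: voiceless stops become voiced between vowels. /p/ is underlying.

/p/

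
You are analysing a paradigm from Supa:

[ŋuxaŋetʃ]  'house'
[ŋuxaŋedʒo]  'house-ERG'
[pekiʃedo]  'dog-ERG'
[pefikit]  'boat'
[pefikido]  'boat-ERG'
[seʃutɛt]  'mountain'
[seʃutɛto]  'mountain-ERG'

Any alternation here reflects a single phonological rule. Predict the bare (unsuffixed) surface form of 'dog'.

[pekiʃet]

The stem for 'boat' ends in [t] in [pefikit] but [d] in [pefikido].
If /t/ were underlying and a rule turned it into [d] before the ERG suffix, 'mountain' would also alternate; but it has [t] in both [seʃutɛt] and [seʃutɛto].
So /d/ is underlying, and a rule of word-final obstruent devoicing — voiced obstruents become voiceless word-finally — gives [t].
The one attested form of 'dog', [pekiʃedo], shows underlying /pekiʃed/. Applying the same rule word-finally gives [pekiʃet].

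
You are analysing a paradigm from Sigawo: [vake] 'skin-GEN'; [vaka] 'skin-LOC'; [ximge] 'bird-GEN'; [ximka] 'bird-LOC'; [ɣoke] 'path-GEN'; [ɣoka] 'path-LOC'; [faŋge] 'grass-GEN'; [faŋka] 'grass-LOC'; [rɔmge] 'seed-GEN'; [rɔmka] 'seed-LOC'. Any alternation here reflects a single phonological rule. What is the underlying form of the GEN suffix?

/-ge/

The GEN suffix surfaces as [-ge] and [-ke], depending on the final segment of the stem.
The LOC suffix, which begins with [k], is invariant after every stem; so [k] is not altered by any rule here.
So the underlying form is /-ge/, and voiced stops become voiceless after a vowel.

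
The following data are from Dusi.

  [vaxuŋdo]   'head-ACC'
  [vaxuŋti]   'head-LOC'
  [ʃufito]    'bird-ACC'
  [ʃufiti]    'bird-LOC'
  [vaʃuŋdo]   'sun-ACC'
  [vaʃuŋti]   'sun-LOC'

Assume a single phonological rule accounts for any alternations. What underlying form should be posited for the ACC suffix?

The ACC suffix surfaces as [-do] and [-to], depending on the final segment of the stem.
By contrast the LOC suffix keeps its initial [t] throughout — that segment must be underlying.
So the underlying form is /-do/, and voiced stops become voiceless after a vowel.

/-do/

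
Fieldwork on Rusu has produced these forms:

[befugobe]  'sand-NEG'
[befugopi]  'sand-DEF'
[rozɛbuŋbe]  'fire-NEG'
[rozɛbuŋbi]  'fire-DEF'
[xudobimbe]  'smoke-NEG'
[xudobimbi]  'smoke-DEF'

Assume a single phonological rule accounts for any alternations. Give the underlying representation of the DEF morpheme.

/-pi/

The DEF suffix surfaces as [-bi] and [-pi], depending on the final segment of the stem.
By contrast the NEG suffix keeps its initial [b] throughout — that segment must be underlying.
So the underlying form is /-pi/, and voiceless stops become voiced after a nasal.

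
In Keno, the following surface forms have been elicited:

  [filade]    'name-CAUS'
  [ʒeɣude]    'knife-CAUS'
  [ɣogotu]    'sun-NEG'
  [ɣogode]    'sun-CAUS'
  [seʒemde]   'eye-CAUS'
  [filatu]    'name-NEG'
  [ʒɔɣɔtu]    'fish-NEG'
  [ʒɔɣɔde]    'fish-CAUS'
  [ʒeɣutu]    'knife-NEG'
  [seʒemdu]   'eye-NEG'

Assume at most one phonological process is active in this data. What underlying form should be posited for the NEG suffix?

The NEG suffix surfaces as [-du] and [-tu], depending on the final segment of the stem.
By contrast the CAUS suffix keeps its initial [d] throughout — that segment must be underlying.
So the underlying form is /-tu/, and voiceless stops become voiced after a nasal.

/-tu/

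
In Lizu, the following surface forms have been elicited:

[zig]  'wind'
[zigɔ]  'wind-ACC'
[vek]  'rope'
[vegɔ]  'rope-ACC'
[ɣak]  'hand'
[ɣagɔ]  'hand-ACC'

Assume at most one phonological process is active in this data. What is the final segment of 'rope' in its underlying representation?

/k/

The root 'rope' surfaces as [vek] and [vegɔ], with a stem-final [k] ~ [g] alternation.
Compare 'wind', with invariant [g] in [zig] and [zigɔ]: an analysis with underlying /g/ and a rule producing [k] in isolation would wrongly predict alternation here too.
The underlying segment must be /k/; voiceless stops become voiced between vowels, yielding [g] there.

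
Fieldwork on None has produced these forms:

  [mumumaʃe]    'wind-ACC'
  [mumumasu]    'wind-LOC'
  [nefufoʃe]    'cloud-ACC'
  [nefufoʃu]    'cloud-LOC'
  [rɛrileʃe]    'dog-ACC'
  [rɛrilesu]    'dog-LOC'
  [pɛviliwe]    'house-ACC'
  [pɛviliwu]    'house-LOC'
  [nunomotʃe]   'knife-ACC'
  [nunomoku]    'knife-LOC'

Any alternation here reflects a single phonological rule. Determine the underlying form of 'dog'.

'dog' shows [ʃ] ~ [s] at the end of the stem ([rɛrileʃe] vs [rɛrilesu]).
But 'cloud' keeps [ʃ] in both environments ([nefufoʃe], [nefufoʃu]), so there is no rule changing /ʃ/ to [s] before the LOC suffix.
The underlying segment must be /s/; /k/ and /s/ become palato-alveolar [tʃ] and [ʃ] before a front vowel, yielding [ʃ] there.

/rɛriles/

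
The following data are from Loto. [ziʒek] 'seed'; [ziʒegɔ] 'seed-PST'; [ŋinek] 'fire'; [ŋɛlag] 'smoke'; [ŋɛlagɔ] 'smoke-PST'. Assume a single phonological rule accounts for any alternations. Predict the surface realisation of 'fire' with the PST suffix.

The root 'seed' surfaces as [ziʒek] and [ziʒegɔ], with a stem-final [k] ~ [g] alternation.
But 'smoke' keeps [g] in both environments ([ŋɛlag], [ŋɛlagɔ]), so there is no rule changing /g/ to [k] in isolation.
Therefore /k/ is basic and [g] is derived by intervocalic voicing (voiceless stops become voiced between vowels).
From [ŋinek] the stem 'fire' is /ŋinek/; between vowels this yields [ŋinegɔ].

[ŋinegɔ]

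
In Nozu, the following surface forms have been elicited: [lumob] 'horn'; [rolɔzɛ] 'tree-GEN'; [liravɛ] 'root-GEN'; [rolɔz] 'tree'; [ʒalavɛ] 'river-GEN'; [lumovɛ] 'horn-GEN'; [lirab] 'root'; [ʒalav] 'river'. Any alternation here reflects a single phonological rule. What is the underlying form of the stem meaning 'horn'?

'horn' shows [b] ~ [v] at the end of the stem ([lumob] vs [lumovɛ]).
But 'river' keeps [v] in both environments ([ʒalav], [ʒalavɛ]), so there is no rule changing /v/ to [b] in isolation.
The underlying segment must be /b/; voiced stops become fricatives between vowels, yielding [v] there.
So 'horn' = /lumob/.

/lumob/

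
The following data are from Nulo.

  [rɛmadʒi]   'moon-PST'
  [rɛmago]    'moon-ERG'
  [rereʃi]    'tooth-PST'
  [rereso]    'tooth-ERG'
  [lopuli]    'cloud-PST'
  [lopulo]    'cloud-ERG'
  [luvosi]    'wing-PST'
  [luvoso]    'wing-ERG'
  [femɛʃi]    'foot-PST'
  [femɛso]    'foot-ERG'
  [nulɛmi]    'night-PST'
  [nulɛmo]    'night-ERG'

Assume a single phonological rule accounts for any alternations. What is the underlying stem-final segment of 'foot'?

/ʃ/

'foot' shows [ʃ] ~ [s] at the end of the stem ([femɛʃi] vs [femɛso]).
Compare 'wing', with invariant [s] in [luvosi] and [luvoso]: an analysis with underlying /s/ and a rule producing [ʃ] before the PST suffix would wrongly predict alternation here too.
Therefore /ʃ/ is basic and [s] is derived by depalatalization (palato-alveolar /dʒ/ and /ʃ/ become [g] and [s] when no front vowel follows).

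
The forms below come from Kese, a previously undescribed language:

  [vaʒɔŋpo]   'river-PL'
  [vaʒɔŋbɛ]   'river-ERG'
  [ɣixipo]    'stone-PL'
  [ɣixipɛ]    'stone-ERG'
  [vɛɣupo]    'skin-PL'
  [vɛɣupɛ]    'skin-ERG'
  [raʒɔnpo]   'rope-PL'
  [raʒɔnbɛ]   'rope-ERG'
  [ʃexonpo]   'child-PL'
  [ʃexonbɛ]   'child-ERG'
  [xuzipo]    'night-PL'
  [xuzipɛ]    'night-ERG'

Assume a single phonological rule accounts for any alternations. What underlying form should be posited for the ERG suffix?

/-bɛ/

The ERG suffix surfaces as [-bɛ] and [-pɛ], depending on the final segment of the stem.
By contrast the PL suffix keeps its initial [p] throughout — that segment must be underlying.
So the underlying form is /-bɛ/, and voiced stops become voiceless after a vowel.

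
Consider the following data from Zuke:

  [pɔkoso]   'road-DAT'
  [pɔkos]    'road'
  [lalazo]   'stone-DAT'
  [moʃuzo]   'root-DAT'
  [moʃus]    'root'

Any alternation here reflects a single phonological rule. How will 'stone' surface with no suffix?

'root' shows [z] ~ [s] at the end of the stem ([moʃuzo] vs [moʃus]).
Compare 'road', with invariant [s] in [pɔkoso] and [pɔkos]: an analysis with underlying /s/ and a rule producing [z] before the DAT suffix would wrongly predict alternation here too.
The underlying segment must be /z/; voiced obstruents become voiceless word-finally, yielding [s] there.
From [lalazo] the stem 'stone' is /lalaz/; word-finally this yields [lalas].

[lalas]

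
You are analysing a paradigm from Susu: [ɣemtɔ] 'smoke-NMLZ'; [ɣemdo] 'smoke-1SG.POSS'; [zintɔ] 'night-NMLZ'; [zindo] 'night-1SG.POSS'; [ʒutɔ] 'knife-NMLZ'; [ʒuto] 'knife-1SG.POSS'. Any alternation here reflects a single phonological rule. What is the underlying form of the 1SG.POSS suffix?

The 1SG.POSS suffix surfaces as [-do] and [-to], depending on the final segment of the stem.
By contrast the NMLZ suffix keeps its initial [t] throughout — that segment must be underlying.
So the underlying form is /-do/, and voiced stops become voiceless after a vowel.

/-do/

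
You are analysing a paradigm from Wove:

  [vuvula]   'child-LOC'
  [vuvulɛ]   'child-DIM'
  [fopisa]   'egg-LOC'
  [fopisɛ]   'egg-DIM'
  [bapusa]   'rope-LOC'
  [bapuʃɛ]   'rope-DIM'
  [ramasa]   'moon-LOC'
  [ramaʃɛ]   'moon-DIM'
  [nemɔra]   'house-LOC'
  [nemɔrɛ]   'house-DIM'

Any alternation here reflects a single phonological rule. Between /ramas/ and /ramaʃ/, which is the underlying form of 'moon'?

/ramaʃ/

'moon' shows [s] ~ [ʃ] at the end of the stem ([ramasa] vs [ramaʃɛ]).
But 'egg' keeps [s] in both environments ([fopisa], [fopisɛ]), so there is no rule changing /s/ to [ʃ] before the DIM suffix.
The alternation reflects depalatalization: palato-alveolar /ʃ/ becomes [s] when no front vowel follows. /ʃ/ is underlying.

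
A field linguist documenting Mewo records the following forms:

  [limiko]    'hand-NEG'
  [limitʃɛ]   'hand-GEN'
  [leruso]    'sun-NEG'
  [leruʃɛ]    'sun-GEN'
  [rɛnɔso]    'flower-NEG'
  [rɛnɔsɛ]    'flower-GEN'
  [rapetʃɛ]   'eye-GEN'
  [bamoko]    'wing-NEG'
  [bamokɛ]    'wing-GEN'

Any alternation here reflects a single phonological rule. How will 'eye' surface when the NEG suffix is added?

The root 'hand' surfaces as [limiko] and [limitʃɛ], with a stem-final [k] ~ [tʃ] alternation.
But 'wing' keeps [k] in both environments ([bamoko], [bamokɛ]), so there is no rule changing /k/ to [tʃ] before the GEN suffix.
The underlying segment must be /tʃ/; palato-alveolar /tʃ/ and /ʃ/ become [k] and [s] when no front vowel follows, yielding [k] there.
From [rapetʃɛ] the stem 'eye' is /rapetʃ/; when no front vowel follows this yields [rapeko].

[rapeko]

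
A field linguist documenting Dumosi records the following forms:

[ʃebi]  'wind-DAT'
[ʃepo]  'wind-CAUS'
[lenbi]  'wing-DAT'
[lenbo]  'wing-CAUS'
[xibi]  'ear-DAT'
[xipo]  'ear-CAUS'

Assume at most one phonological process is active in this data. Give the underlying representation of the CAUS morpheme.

The CAUS suffix surfaces as [-bo] and [-po], depending on the final segment of the stem.
By contrast the DAT suffix keeps its initial [b] throughout — that segment must be underlying.
So the underlying form is /-po/, and voiceless stops become voiced after a nasal.

/-po/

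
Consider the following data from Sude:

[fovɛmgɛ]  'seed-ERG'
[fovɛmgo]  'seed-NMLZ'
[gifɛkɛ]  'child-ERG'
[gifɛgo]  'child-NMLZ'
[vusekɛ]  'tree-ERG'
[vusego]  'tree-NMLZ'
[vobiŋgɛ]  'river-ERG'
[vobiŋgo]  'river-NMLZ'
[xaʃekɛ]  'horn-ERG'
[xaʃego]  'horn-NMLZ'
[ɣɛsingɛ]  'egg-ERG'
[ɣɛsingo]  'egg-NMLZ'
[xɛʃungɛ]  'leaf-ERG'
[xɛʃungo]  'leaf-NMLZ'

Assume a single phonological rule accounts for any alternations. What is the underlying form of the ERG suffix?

/-kɛ/

The ERG suffix surfaces as [-gɛ] and [-kɛ], depending on the final segment of the stem.
The NMLZ suffix, which begins with [g], is invariant after every stem; so [g] is not altered by any rule here.
So the underlying form is /-kɛ/, and voiceless stops become voiced after a nasal.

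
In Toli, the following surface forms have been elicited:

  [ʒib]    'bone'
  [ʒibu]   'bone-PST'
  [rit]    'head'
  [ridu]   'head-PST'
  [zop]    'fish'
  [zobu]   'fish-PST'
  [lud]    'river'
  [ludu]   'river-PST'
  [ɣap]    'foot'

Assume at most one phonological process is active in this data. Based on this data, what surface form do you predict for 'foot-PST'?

[ɣabu]

The stem for 'fish' ends in [p] in [zop] but [b] in [zobu].
Compare 'bone', with invariant [b] in [ʒib] and [ʒibu]: an analysis with underlying /b/ and a rule producing [p] in isolation would wrongly predict alternation here too.
So /p/ is underlying, and a rule of intervocalic voicing — voiceless stops become voiced between vowels — gives [b].
The one attested form of 'foot', [ɣap], shows underlying /ɣap/. Applying the same rule between vowels gives [ɣabu].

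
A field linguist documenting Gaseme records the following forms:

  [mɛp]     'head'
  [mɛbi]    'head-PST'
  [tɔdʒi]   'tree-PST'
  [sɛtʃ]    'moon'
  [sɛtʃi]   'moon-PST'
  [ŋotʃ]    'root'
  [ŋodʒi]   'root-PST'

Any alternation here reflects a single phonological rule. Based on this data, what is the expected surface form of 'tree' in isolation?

[tɔtʃ]

In [ŋotʃ] and [ŋodʒi] the final segment of 'root' alternates: [tʃ] ~ [dʒ].
But 'moon' keeps [tʃ] in both environments ([sɛtʃ], [sɛtʃi]), so there is no rule changing /tʃ/ to [dʒ] before the PST suffix.
So /dʒ/ is underlying, and a rule of word-final obstruent devoicing — voiced obstruents become voiceless word-finally — gives [tʃ].
From [tɔdʒi] the stem 'tree' is /tɔdʒ/; word-finally this yields [tɔtʃ].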